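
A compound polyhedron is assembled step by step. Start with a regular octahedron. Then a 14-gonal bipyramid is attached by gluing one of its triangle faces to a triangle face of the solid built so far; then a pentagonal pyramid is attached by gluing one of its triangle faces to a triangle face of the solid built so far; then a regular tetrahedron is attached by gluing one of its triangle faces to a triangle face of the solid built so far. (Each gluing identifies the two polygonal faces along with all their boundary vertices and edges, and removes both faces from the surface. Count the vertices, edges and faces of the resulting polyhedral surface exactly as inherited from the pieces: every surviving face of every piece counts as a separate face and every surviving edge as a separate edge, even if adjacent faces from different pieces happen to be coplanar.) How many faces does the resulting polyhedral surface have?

40

A regular octahedron: V=6, E=12, F=8.
Attach a 14-gonal bipyramid (V=16, E=42, F=28) along a 3-gon: merge 3 vertices and 3 edges, delete both glued faces → V=19, E=51, F=34.
Attach a pentagonal pyramid (V=6, E=10, F=6) along a 3-gon: merge 3 vertices and 3 edges, delete both glued faces → V=22, E=58, F=38.
Attach a regular tetrahedron (V=4, E=6, F=4) along a 3-gon: merge 3 vertices and 3 edges, delete both glued faces → V=23, E=61, F=40.
Check: V − E + F = 23 − 61 + 40 = 2.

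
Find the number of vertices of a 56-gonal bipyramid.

58

A bipyramid over an n-gon has 2n triangular faces and n + 2 vertices: V = 56 + 2 = 58, E = 3·56 = 168, F = 2·56 = 112.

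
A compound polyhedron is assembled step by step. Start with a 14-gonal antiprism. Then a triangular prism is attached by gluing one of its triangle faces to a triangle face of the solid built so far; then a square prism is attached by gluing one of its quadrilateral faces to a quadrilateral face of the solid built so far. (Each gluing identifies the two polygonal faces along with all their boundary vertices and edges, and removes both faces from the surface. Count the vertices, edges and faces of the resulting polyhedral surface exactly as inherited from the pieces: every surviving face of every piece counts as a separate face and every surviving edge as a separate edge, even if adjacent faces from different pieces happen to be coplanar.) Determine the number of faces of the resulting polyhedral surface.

A 14-gonal antiprism: V=28, E=56, F=30.
Attach a triangular prism (V=6, E=9, F=5) along a 3-gon: merge 3 vertices and 3 edges, delete both glued faces → V=31, E=62, F=33.
Attach a square prism (V=8, E=12, F=6) along a 4-gon: merge 4 vertices and 4 edges, delete both glued faces → V=35, E=70, F=37.
Check: V − E + F = 35 − 70 + 37 = 2.

37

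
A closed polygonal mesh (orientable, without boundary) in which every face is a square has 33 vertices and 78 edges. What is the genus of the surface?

4

Every face is a square and each edge borders two faces, so 4F = 2·78, giving F = 39.
χ = V − E + F = 33 − 78 + 39 = -6.
For a closed orientable surface χ = 2 − 2g, so g = (2 − (-6))/2 = 4.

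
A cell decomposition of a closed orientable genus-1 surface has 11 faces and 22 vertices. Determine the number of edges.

33

For a closed orientable surface of genus 1, χ = 2 − 2·1 = 0.
E = V + F − (0) = 22 + 11 − (0) = 33.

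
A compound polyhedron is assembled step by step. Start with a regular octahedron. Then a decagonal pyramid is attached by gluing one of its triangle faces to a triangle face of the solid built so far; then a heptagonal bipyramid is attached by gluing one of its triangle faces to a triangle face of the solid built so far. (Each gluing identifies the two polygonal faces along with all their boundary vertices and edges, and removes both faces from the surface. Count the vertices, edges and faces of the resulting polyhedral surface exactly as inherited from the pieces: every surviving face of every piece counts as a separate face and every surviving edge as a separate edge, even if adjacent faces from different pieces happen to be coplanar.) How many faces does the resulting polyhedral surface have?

29

A regular octahedron: V=6, E=12, F=8.
Attach a decagonal pyramid (V=11, E=20, F=11) along a 3-gon: merge 3 vertices and 3 edges, delete both glued faces → V=14, E=29, F=17.
Attach a heptagonal bipyramid (V=9, E=21, F=14) along a 3-gon: merge 3 vertices and 3 edges, delete both glued faces → V=20, E=47, F=29.
Check: V − E + F = 20 − 47 + 29 = 2.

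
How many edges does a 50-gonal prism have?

150

A prism on an n-gon has two n-gon bases and n rectangular sides: V = 2·50 = 100, E = 3·50 = 150, F = 50 + 2 = 52.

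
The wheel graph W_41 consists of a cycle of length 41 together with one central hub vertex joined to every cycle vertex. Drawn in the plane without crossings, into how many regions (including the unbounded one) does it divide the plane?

42

W_41 has V = 41 + 1 = 42 vertices and E = 2·41 = 82 edges.
By Euler's formula F = 2 − V + E = 2 − 42 + 82 = 42.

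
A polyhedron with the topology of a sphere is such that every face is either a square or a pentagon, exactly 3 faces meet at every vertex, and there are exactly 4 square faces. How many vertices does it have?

Let x be the number of pentagons; then F = 4 + x.
Edge–face incidences: 2E = 4·4 + 5·x = 16 + 5x.
Every vertex has degree 3, so 3V = 2E.
Euler: V − E + F = 2 ⇒ (2E)/3 − E + (4 + x) = 2.
Multiply by 6: 2·(2E) − 3·(2E) + 6·(4 + x) = 12, i.e. 24 + 6x − (16 + 5x) = 12.
Collecting terms: x + 8 = 12, so x = 4.
Then 2E = 16 + 5·4 = 36, so E = 18, V = 2E/3 = 12, F = 4 + 4 = 8.

12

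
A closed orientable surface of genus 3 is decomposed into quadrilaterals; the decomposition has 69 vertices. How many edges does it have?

146

χ = 2 − 2·3 = -4, and every face is a square so 4F = 2E.
V − E + F = -4 with E = 4F/2 gives 69 − (4/2 − 1)·F = -4, so F = 73 and E = 146.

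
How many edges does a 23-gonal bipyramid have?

A bipyramid over an n-gon has 2n triangular faces and n + 2 vertices: V = 23 + 2 = 25, E = 3·23 = 69, F = 2·23 = 46.

69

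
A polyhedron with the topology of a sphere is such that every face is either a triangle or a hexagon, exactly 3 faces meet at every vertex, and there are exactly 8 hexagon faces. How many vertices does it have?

20

Let x be the number of triangles; then F = 8 + x.
Edge–face incidences: 2E = 6·8 + 3·x = 48 + 3x.
Every vertex has degree 3, so 3V = 2E.
Euler: V − E + F = 2 ⇒ (2E)/3 − E + (8 + x) = 2.
Multiply by 6: 2·(2E) − 3·(2E) + 6·(8 + x) = 12, i.e. 48 + 6x − (48 + 3x) = 12.
Collecting terms: 3x = 12, so x = 4.
Then 2E = 48 + 3·4 = 60, so E = 30, V = 2E/3 = 20, F = 8 + 4 = 12.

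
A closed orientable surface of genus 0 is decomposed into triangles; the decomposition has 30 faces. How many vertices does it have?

χ = 2 − 2·0 = 2, and every face is a triangle so 3F = 2E.
E = 3·30/2 = 45. Then V = 2 + E − F = 2 + 45 − 30 = 17.

17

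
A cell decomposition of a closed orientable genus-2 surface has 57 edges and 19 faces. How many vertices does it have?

For a closed orientable surface of genus 2, χ = 2 − 2·2 = -2.
V = -2 + E − F = -2 + 57 − 19 = 36.

36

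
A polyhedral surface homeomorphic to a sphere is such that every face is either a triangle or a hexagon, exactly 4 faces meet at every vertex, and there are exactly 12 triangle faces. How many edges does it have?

Let x be the number of hexagons; then F = 12 + x.
Edge–face incidences: 2E = 3·12 + 6·x = 36 + 6x.
Every vertex has degree 4, so 4V = 2E.
Euler: V − E + F = 2 ⇒ (2E)/4 − E + (12 + x) = 2.
Multiply by 8: 2·(2E) − 4·(2E) + 8·(12 + x) = 16, i.e. 96 + 8x − 2·(36 + 6x) = 16.
Collecting terms: −4x + 24 = 16, so −4x = −8, so x = 2.
Then 2E = 36 + 6·2 = 48, so E = 24, V = 2E/4 = 12, F = 12 + 2 = 14.

24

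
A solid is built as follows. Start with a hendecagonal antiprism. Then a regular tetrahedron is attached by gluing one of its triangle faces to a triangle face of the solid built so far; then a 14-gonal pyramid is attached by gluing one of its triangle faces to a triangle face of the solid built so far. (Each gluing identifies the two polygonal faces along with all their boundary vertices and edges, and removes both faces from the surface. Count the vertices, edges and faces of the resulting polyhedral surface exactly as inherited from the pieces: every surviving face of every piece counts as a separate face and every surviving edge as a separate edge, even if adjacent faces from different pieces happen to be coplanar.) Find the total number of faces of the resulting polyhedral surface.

A hendecagonal antiprism: V=22, E=44, F=24.
Attach a regular tetrahedron (V=4, E=6, F=4) along a 3-gon: merge 3 vertices and 3 edges, delete both glued faces → V=23, E=47, F=26.
Attach a 14-gonal pyramid (V=15, E=28, F=15) along a 3-gon: merge 3 vertices and 3 edges, delete both glued faces → V=35, E=72, F=39.
Check: V − E + F = 35 − 72 + 39 = 2.

39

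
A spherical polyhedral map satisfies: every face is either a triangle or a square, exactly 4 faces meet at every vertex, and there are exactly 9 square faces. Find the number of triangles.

8

Let x be the number of triangles; then F = 9 + x.
Edge–face incidences: 2E = 4·9 + 3·x = 36 + 3x.
Every vertex has degree 4, so 4V = 2E.
Euler: V − E + F = 2 ⇒ (2E)/4 − E + (9 + x) = 2.
Multiply by 8: 2·(2E) − 4·(2E) + 8·(9 + x) = 16, i.e. 72 + 8x − 2·(36 + 3x) = 16.
Collecting terms: 2x = 16, so x = 8.
Then 2E = 36 + 3·8 = 60, so E = 30, V = 2E/4 = 15, F = 9 + 8 = 17.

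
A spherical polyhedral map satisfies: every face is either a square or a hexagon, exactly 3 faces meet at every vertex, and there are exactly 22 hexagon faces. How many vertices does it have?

Let x be the number of squares; then F = 22 + x.
Edge–face incidences: 2E = 6·22 + 4·x = 132 + 4x.
Every vertex has degree 3, so 3V = 2E.
Euler: V − E + F = 2 ⇒ (2E)/3 − E + (22 + x) = 2.
Multiply by 6: 2·(2E) − 3·(2E) + 6·(22 + x) = 12, i.e. 132 + 6x − (132 + 4x) = 12.
Collecting terms: 2x = 12, so x = 6.
Then 2E = 132 + 4·6 = 156, so E = 78, V = 2E/3 = 52, F = 22 + 6 = 28.

52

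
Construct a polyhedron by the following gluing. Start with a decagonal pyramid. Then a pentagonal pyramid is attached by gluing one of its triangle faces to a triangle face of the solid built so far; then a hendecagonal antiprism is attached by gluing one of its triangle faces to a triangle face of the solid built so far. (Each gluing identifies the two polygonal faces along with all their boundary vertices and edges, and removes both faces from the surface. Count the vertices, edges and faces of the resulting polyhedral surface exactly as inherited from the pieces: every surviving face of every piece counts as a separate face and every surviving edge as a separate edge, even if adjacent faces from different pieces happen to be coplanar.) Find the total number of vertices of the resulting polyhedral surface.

33

A decagonal pyramid: V=11, E=20, F=11.
Attach a pentagonal pyramid (V=6, E=10, F=6) along a 3-gon: merge 3 vertices and 3 edges, delete both glued faces → V=14, E=27, F=15.
Attach a hendecagonal antiprism (V=22, E=44, F=24) along a 3-gon: merge 3 vertices and 3 edges, delete both glued faces → V=33, E=68, F=37.
Check: V − E + F = 33 − 68 + 37 = 2.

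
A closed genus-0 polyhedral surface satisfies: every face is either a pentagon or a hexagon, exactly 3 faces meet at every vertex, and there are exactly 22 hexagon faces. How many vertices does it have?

64

Let x be the number of pentagons; then F = 22 + x.
Edge–face incidences: 2E = 6·22 + 5·x = 132 + 5x.
Every vertex has degree 3, so 3V = 2E.
Euler: V − E + F = 2 ⇒ (2E)/3 − E + (22 + x) = 2.
Multiply by 6: 2·(2E) − 3·(2E) + 6·(22 + x) = 12, i.e. 132 + 6x − (132 + 5x) = 12.
Collecting terms: x = 12.
Then 2E = 132 + 5·12 = 192, so E = 96, V = 2E/3 = 64, F = 22 + 12 = 34.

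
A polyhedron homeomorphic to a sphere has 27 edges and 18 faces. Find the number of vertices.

Here V − E + F = 2.
V = 2 + E − F = 2 + 27 − 18 = 11.

11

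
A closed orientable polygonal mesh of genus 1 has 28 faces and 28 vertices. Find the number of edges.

56

For a closed orientable surface of genus 1, χ = 2 − 2·1 = 0.
E = V + F − (0) = 28 + 28 − (0) = 56.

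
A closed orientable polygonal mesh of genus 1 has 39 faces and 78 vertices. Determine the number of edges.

117

For a closed orientable surface of genus 1, χ = 2 − 2·1 = 0.
E = V + F − (0) = 78 + 39 − (0) = 117.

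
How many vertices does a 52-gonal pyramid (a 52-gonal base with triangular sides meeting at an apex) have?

A pyramid on an n-gon base has one n-gon and n triangles: V = 52 + 1 = 53, E = 2·52 = 104, F = 52 + 1 = 53.
Check: V − E + F = 53 − 104 + 53 = 2.

53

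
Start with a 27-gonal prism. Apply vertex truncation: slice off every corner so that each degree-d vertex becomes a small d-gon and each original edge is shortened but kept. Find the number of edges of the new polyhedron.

243

The base solid has V = 54, E = 81, F = 29.
Truncation replaces each original edge-end by a new vertex, so V′ = 2E = 162.
Each original edge survives, and each old vertex of degree d contributes d new edges; summing degrees gives Σd = 2E, so E′ = E + 2E = 3E = 243.
Each original face survives and each original vertex becomes one new face: F′ = F + V = 83.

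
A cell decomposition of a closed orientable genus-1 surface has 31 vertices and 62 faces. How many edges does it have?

93

For a closed orientable surface of genus 1, χ = 2 − 2·1 = 0.
E = V + F − (0) = 31 + 62 − (0) = 93.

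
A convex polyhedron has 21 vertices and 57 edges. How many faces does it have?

Here V − E + F = 2.
F = 2 − V + E = 2 − 21 + 57 = 38.

38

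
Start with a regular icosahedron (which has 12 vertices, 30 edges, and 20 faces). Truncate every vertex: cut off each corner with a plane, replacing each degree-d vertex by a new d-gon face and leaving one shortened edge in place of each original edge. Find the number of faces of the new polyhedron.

32

Truncation replaces each original edge-end by a new vertex, so V′ = 2E = 60.
Each original edge survives, and each old vertex of degree d contributes d new edges; summing degrees gives Σd = 2E, so E′ = E + 2E = 3E = 90.
Each original face survives and each original vertex becomes one new face: F′ = F + V = 32.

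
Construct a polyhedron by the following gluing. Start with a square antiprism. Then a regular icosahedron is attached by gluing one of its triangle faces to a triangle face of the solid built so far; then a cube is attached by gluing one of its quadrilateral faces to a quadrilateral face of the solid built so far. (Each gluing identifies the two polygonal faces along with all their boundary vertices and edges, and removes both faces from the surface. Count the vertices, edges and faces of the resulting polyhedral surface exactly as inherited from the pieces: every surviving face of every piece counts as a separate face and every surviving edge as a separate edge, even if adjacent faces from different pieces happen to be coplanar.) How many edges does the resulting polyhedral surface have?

A square antiprism: V=8, E=16, F=10.
Attach a regular icosahedron (V=12, E=30, F=20) along a 3-gon: merge 3 vertices and 3 edges, delete both glued faces → V=17, E=43, F=28.
Attach a cube (V=8, E=12, F=6) along a 4-gon: merge 4 vertices and 4 edges, delete both glued faces → V=21, E=51, F=32.
Check: V − E + F = 21 − 51 + 32 = 2.

51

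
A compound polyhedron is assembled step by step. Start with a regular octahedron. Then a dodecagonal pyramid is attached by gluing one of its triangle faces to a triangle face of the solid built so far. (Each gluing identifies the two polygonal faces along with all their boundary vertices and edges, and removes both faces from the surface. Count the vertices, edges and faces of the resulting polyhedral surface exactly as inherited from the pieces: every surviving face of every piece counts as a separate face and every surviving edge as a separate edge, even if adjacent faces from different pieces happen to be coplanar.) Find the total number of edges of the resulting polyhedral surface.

33

A regular octahedron: V=6, E=12, F=8.
Attach a dodecagonal pyramid (V=13, E=24, F=13) along a 3-gon: merge 3 vertices and 3 edges, delete both glued faces → V=16, E=33, F=19.
Check: V − E + F = 16 − 33 + 19 = 2.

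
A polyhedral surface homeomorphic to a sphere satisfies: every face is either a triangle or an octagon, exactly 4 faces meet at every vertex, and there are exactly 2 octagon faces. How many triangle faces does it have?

Let x be the number of triangles; then F = 2 + x.
Edge–face incidences: 2E = 8·2 + 3·x = 16 + 3x.
Every vertex has degree 4, so 4V = 2E.
Euler: V − E + F = 2 ⇒ (2E)/4 − E + (2 + x) = 2.
Multiply by 8: 2·(2E) − 4·(2E) + 8·(2 + x) = 16, i.e. 16 + 8x − 2·(16 + 3x) = 16.
Collecting terms: 2x − 16 = 16, so 2x = 32, so x = 16.
Then 2E = 16 + 3·16 = 64, so E = 32, V = 2E/4 = 16, F = 2 + 16 = 18.

16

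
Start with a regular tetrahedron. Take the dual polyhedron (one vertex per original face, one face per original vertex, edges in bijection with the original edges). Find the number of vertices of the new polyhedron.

4

The base solid has V = 4, E = 6, F = 4.
The dual swaps V and F and preserves E: V′ = F = 4, E′ = E = 6, F′ = V = 4.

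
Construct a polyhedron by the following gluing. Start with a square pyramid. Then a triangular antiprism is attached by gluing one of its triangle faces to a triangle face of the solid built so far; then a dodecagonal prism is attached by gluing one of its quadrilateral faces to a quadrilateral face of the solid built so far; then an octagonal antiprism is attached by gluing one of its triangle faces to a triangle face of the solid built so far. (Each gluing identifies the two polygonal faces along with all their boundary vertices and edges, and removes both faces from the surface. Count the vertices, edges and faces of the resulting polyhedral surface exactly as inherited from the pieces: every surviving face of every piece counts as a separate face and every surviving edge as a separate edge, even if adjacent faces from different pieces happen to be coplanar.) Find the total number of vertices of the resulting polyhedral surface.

A square pyramid: V=5, E=8, F=5.
Attach a triangular antiprism (V=6, E=12, F=8) along a 3-gon: merge 3 vertices and 3 edges, delete both glued faces → V=8, E=17, F=11.
Attach a dodecagonal prism (V=24, E=36, F=14) along a 4-gon: merge 4 vertices and 4 edges, delete both glued faces → V=28, E=49, F=23.
Attach an octagonal antiprism (V=16, E=32, F=18) along a 3-gon: merge 3 vertices and 3 edges, delete both glued faces → V=41, E=78, F=39.
Check: V − E + F = 41 − 78 + 39 = 2.

41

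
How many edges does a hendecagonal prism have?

A prism on an n-gon has two n-gon bases and n rectangular sides: V = 2·11 = 22, E = 3·11 = 33, F = 11 + 2 = 13.

33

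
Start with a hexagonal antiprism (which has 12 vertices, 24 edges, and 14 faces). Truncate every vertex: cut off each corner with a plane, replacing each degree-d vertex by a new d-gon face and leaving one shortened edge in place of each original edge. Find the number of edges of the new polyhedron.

72

Truncation replaces each original edge-end by a new vertex, so V′ = 2E = 48.
Each original edge survives, and each old vertex of degree d contributes d new edges; summing degrees gives Σd = 2E, so E′ = E + 2E = 3E = 72.
Each original face survives and each original vertex becomes one new face: F′ = F + V = 26.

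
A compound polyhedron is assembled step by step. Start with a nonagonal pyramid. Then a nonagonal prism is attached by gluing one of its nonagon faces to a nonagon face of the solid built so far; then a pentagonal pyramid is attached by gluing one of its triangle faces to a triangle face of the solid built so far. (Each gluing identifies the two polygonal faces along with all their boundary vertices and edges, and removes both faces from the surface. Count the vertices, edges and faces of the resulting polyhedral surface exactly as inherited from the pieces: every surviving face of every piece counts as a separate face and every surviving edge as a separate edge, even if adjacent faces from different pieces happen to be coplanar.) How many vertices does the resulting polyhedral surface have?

22

A nonagonal pyramid: V=10, E=18, F=10.
Attach a nonagonal prism (V=18, E=27, F=11) along a 9-gon: merge 9 vertices and 9 edges, delete both glued faces → V=19, E=36, F=19.
Attach a pentagonal pyramid (V=6, E=10, F=6) along a 3-gon: merge 3 vertices and 3 edges, delete both glued faces → V=22, E=43, F=23.
Check: V − E + F = 22 − 43 + 23 = 2.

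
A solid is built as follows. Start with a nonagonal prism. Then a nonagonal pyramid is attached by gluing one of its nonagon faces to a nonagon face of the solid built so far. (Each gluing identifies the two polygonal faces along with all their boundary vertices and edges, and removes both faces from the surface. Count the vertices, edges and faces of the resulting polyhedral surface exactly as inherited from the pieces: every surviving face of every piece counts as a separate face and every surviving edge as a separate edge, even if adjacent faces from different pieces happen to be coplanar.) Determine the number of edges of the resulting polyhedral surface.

36

A nonagonal prism: V=18, E=27, F=11.
Attach a nonagonal pyramid (V=10, E=18, F=10) along a 9-gon: merge 9 vertices and 9 edges, delete both glued faces → V=19, E=36, F=19.
Check: V − E + F = 19 − 36 + 19 = 2.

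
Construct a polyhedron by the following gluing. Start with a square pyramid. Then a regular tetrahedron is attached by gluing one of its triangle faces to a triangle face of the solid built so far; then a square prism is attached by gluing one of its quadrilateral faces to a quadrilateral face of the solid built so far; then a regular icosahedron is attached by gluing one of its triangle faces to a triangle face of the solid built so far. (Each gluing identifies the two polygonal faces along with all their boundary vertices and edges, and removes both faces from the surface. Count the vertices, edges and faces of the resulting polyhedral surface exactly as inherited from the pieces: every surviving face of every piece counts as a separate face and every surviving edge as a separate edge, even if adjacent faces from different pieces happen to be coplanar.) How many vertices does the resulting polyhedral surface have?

19

A square pyramid: V=5, E=8, F=5.
Attach a regular tetrahedron (V=4, E=6, F=4) along a 3-gon: merge 3 vertices and 3 edges, delete both glued faces → V=6, E=11, F=7.
Attach a square prism (V=8, E=12, F=6) along a 4-gon: merge 4 vertices and 4 edges, delete both glued faces → V=10, E=19, F=11.
Attach a regular icosahedron (V=12, E=30, F=20) along a 3-gon: merge 3 vertices and 3 edges, delete both glued faces → V=19, E=46, F=29.
Check: V − E + F = 19 − 46 + 29 = 2.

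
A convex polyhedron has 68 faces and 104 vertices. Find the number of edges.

170

Here V − E + F = 2.
E = V + F − (2) = 104 + 68 − (2) = 170.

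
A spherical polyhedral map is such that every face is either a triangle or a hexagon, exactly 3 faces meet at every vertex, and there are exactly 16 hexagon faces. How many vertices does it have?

Let x be the number of triangles; then F = 16 + x.
Edge–face incidences: 2E = 6·16 + 3·x = 96 + 3x.
Every vertex has degree 3, so 3V = 2E.
Euler: V − E + F = 2 ⇒ (2E)/3 − E + (16 + x) = 2.
Multiply by 6: 2·(2E) − 3·(2E) + 6·(16 + x) = 12, i.e. 96 + 6x − (96 + 3x) = 12.
Collecting terms: 3x = 12, so x = 4.
Then 2E = 96 + 3·4 = 108, so E = 54, V = 2E/3 = 36, F = 16 + 4 = 20.

36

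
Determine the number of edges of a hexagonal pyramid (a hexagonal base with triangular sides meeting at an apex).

12

A pyramid on an n-gon base has one n-gon and n triangles: V = 6 + 1 = 7, E = 2·6 = 12, F = 6 + 1 = 7.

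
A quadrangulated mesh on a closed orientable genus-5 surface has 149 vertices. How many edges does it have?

314

χ = 2 − 2·5 = -8, and every face is a square so 4F = 2E.
V − E + F = -8 with E = 4F/2 gives 149 − (4/2 − 1)·F = -8, so F = 157 and E = 314.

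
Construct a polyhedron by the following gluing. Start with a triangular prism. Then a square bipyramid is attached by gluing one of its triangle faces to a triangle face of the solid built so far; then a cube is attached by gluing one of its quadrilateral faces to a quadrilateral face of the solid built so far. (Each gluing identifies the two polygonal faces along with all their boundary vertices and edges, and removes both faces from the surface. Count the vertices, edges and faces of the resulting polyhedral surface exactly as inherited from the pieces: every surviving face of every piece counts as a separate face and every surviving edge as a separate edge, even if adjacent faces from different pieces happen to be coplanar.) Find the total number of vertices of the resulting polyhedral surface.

A triangular prism: V=6, E=9, F=5.
Attach a square bipyramid (V=6, E=12, F=8) along a 3-gon: merge 3 vertices and 3 edges, delete both glued faces → V=9, E=18, F=11.
Attach a cube (V=8, E=12, F=6) along a 4-gon: merge 4 vertices and 4 edges, delete both glued faces → V=13, E=26, F=15.
Check: V − E + F = 13 − 26 + 15 = 2.

13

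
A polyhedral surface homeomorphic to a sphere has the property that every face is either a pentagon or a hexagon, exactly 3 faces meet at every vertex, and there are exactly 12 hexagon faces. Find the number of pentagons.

Let x be the number of pentagons; then F = 12 + x.
Edge–face incidences: 2E = 6·12 + 5·x = 72 + 5x.
Every vertex has degree 3, so 3V = 2E.
Euler: V − E + F = 2 ⇒ (2E)/3 − E + (12 + x) = 2.
Multiply by 6: 2·(2E) − 3·(2E) + 6·(12 + x) = 12, i.e. 72 + 6x − (72 + 5x) = 12.
Collecting terms: x = 12.
Then 2E = 72 + 5·12 = 132, so E = 66, V = 2E/3 = 44, F = 12 + 12 = 24.

12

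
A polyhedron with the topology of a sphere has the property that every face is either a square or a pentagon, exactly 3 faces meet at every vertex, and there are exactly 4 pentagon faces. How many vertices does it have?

Let x be the number of squares; then F = 4 + x.
Edge–face incidences: 2E = 5·4 + 4·x = 20 + 4x.
Every vertex has degree 3, so 3V = 2E.
Euler: V − E + F = 2 ⇒ (2E)/3 − E + (4 + x) = 2.
Multiply by 6: 2·(2E) − 3·(2E) + 6·(4 + x) = 12, i.e. 24 + 6x − (20 + 4x) = 12.
Collecting terms: 2x + 4 = 12, so 2x = 8, so x = 4.
Then 2E = 20 + 4·4 = 36, so E = 18, V = 2E/3 = 12, F = 4 + 4 = 8.

12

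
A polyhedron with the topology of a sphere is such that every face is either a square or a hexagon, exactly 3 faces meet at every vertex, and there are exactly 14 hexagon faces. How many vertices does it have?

36

Let x be the number of squares; then F = 14 + x.
Edge–face incidences: 2E = 6·14 + 4·x = 84 + 4x.
Every vertex has degree 3, so 3V = 2E.
Euler: V − E + F = 2 ⇒ (2E)/3 − E + (14 + x) = 2.
Multiply by 6: 2·(2E) − 3·(2E) + 6·(14 + x) = 12, i.e. 84 + 6x − (84 + 4x) = 12.
Collecting terms: 2x = 12, so x = 6.
Then 2E = 84 + 4·6 = 108, so E = 54, V = 2E/3 = 36, F = 14 + 6 = 20.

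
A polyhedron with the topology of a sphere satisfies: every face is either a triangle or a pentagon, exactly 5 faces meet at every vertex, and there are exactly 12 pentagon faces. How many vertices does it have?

60

Let x be the number of triangles; then F = 12 + x.
Edge–face incidences: 2E = 5·12 + 3·x = 60 + 3x.
Every vertex has degree 5, so 5V = 2E.
Euler: V − E + F = 2 ⇒ (2E)/5 − E + (12 + x) = 2.
Multiply by 10: 2·(2E) − 5·(2E) + 10·(12 + x) = 20, i.e. 120 + 10x − 3·(60 + 3x) = 20.
Collecting terms: x − 60 = 20, so x = 80.
Then 2E = 60 + 3·80 = 300, so E = 150, V = 2E/5 = 60, F = 12 + 80 = 92.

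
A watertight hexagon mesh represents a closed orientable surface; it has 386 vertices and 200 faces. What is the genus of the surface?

Every face is a hexagon, so 2E = 6·200 = 1200, giving E = 600.
χ = V − E + F = 386 − 600 + 200 = -14.
For a closed orientable surface χ = 2 − 2g, so g = (2 − (-14))/2 = 8.

8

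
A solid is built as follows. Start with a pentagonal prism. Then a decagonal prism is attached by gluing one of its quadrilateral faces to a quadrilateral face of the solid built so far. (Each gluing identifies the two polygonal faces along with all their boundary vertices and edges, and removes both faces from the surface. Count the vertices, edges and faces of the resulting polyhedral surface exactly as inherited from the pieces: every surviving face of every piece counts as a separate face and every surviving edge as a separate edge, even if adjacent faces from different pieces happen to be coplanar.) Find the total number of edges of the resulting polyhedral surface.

A pentagonal prism: V=10, E=15, F=7.
Attach a decagonal prism (V=20, E=30, F=12) along a 4-gon: merge 4 vertices and 4 edges, delete both glued faces → V=26, E=41, F=17.
Check: V − E + F = 26 − 41 + 17 = 2.

41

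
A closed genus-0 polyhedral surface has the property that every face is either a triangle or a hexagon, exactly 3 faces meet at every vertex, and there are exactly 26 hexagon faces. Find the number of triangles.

4

Let x be the number of triangles; then F = 26 + x.
Edge–face incidences: 2E = 6·26 + 3·x = 156 + 3x.
Every vertex has degree 3, so 3V = 2E.
Euler: V − E + F = 2 ⇒ (2E)/3 − E + (26 + x) = 2.
Multiply by 6: 2·(2E) − 3·(2E) + 6·(26 + x) = 12, i.e. 156 + 6x − (156 + 3x) = 12.
Collecting terms: 3x = 12, so x = 4.
Then 2E = 156 + 3·4 = 168, so E = 84, V = 2E/3 = 56, F = 26 + 4 = 30.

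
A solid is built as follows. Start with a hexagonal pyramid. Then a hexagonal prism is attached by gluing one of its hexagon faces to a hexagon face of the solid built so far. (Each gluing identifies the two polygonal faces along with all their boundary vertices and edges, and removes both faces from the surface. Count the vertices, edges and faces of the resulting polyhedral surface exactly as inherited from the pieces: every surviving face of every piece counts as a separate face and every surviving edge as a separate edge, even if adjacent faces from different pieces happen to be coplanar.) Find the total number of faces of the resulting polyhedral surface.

13

A hexagonal pyramid: V=7, E=12, F=7.
Attach a hexagonal prism (V=12, E=18, F=8) along a 6-gon: merge 6 vertices and 6 edges, delete both glued faces → V=13, E=24, F=13.
Check: V − E + F = 13 − 24 + 13 = 2.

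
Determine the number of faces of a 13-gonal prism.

15

A prism on an n-gon has two n-gon bases and n rectangular sides: V = 2·13 = 26, E = 3·13 = 39, F = 13 + 2 = 15.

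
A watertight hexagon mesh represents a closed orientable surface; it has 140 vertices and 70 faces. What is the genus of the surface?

1

Every face is a hexagon, so 2E = 6·70 = 420, giving E = 210.
χ = V − E + F = 140 − 210 + 70 = 0.
For a closed orientable surface χ = 2 − 2g, so g = (2 − (0))/2 = 1.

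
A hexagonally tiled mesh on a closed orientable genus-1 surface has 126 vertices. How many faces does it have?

χ = 2 − 2·1 = 0, and every face is a hexagon so 6F = 2E.
V − E + F = 0 with E = 6F/2 gives 126 − (6/2 − 1)·F = 0, so F = 63 and E = 189.

63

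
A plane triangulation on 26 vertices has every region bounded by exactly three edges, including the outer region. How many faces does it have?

48

In a plane triangulation 3F = 2E and V − E + F = 2, so F = 2V − 4 = 2·26 − 4 = 48.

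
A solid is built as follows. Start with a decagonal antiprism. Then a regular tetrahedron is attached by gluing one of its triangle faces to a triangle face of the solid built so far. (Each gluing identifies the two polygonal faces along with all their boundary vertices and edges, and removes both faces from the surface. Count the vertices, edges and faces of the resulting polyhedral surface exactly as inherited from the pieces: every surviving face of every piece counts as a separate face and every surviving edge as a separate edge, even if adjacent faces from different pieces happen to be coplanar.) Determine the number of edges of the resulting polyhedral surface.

43

A decagonal antiprism: V=20, E=40, F=22.
Attach a regular tetrahedron (V=4, E=6, F=4) along a 3-gon: merge 3 vertices and 3 edges, delete both glued faces → V=21, E=43, F=24.
Check: V − E + F = 21 − 43 + 24 = 2.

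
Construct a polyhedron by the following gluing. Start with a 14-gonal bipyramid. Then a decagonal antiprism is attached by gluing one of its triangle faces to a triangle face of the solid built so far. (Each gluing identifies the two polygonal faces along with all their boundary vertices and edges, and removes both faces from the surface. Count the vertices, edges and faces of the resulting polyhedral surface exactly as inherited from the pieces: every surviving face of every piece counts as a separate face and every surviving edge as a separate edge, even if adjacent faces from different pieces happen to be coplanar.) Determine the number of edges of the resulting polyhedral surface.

79

A 14-gonal bipyramid: V=16, E=42, F=28.
Attach a decagonal antiprism (V=20, E=40, F=22) along a 3-gon: merge 3 vertices and 3 edges, delete both glued faces → V=33, E=79, F=48.
Check: V − E + F = 33 − 79 + 48 = 2.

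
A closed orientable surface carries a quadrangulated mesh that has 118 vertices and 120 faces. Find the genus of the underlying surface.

Every face is a square, so 2E = 4·120 = 480, giving E = 240.
χ = V − E + F = 118 − 240 + 120 = -2.
For a closed orientable surface χ = 2 − 2g, so g = (2 − (-2))/2 = 2.

2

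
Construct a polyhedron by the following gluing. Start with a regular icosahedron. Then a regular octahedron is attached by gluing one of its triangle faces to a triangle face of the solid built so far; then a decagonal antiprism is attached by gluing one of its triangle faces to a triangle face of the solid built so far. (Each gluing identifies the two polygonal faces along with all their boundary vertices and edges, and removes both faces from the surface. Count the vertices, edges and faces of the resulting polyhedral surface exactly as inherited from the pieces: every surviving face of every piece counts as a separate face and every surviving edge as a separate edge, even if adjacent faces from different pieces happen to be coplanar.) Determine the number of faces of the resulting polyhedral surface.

46

A regular icosahedron: V=12, E=30, F=20.
Attach a regular octahedron (V=6, E=12, F=8) along a 3-gon: merge 3 vertices and 3 edges, delete both glued faces → V=15, E=39, F=26.
Attach a decagonal antiprism (V=20, E=40, F=22) along a 3-gon: merge 3 vertices and 3 edges, delete both glued faces → V=32, E=76, F=46.
Check: V − E + F = 32 − 76 + 46 = 2.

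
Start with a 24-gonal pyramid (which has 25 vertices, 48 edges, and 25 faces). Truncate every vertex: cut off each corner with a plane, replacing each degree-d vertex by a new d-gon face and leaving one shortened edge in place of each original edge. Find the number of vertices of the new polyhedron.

Truncation replaces each original edge-end by a new vertex, so V′ = 2E = 96.
Each original edge survives, and each old vertex of degree d contributes d new edges; summing degrees gives Σd = 2E, so E′ = E + 2E = 3E = 144.
Each original face survives and each original vertex becomes one new face: F′ = F + V = 50.

96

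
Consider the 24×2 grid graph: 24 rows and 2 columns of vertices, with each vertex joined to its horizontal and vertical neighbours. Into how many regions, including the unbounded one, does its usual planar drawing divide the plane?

The grid has V = 24·2 = 48 vertices and E = 24·1 + 2·23 = 70 edges.
F = 2 − V + E = 2 − 48 + 70 = 24.

24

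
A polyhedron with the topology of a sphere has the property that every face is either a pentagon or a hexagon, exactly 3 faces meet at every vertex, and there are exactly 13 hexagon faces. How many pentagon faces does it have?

12

Let x be the number of pentagons; then F = 13 + x.
Edge–face incidences: 2E = 6·13 + 5·x = 78 + 5x.
Every vertex has degree 3, so 3V = 2E.
Euler: V − E + F = 2 ⇒ (2E)/3 − E + (13 + x) = 2.
Multiply by 6: 2·(2E) − 3·(2E) + 6·(13 + x) = 12, i.e. 78 + 6x − (78 + 5x) = 12.
Collecting terms: x = 12.
Then 2E = 78 + 5·12 = 138, so E = 69, V = 2E/3 = 46, F = 13 + 12 = 25.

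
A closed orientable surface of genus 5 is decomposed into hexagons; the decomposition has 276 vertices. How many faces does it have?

142

χ = 2 − 2·5 = -8, and every face is a hexagon so 6F = 2E.
V − E + F = -8 with E = 6F/2 gives 276 − (6/2 − 1)·F = -8, so F = 142 and E = 426.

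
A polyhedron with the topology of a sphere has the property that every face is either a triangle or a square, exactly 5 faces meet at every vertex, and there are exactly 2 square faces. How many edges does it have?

40

Let x be the number of triangles; then F = 2 + x.
Edge–face incidences: 2E = 4·2 + 3·x = 8 + 3x.
Every vertex has degree 5, so 5V = 2E.
Euler: V − E + F = 2 ⇒ (2E)/5 − E + (2 + x) = 2.
Multiply by 10: 2·(2E) − 5·(2E) + 10·(2 + x) = 20, i.e. 20 + 10x − 3·(8 + 3x) = 20.
Collecting terms: x − 4 = 20, so x = 24.
Then 2E = 8 + 3·24 = 80, so E = 40, V = 2E/5 = 16, F = 2 + 24 = 26.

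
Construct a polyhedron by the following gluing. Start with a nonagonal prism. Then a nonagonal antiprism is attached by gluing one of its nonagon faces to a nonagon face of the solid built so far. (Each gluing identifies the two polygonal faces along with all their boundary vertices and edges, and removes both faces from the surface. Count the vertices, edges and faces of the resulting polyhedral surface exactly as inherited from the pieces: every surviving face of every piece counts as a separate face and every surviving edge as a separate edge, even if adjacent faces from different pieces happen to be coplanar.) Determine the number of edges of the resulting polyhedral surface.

54

A nonagonal prism: V=18, E=27, F=11.
Attach a nonagonal antiprism (V=18, E=36, F=20) along a 9-gon: merge 9 vertices and 9 edges, delete both glued faces → V=27, E=54, F=29.
Check: V − E + F = 27 − 54 + 29 = 2.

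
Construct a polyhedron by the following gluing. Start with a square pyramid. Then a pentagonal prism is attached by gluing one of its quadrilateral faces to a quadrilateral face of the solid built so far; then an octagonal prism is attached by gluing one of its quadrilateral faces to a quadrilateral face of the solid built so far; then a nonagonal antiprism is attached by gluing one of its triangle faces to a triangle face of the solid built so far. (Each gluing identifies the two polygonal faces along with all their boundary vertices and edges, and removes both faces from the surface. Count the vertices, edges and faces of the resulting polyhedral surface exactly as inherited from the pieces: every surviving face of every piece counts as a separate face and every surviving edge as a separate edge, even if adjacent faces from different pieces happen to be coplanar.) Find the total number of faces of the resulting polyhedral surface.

36

A square pyramid: V=5, E=8, F=5.
Attach a pentagonal prism (V=10, E=15, F=7) along a 4-gon: merge 4 vertices and 4 edges, delete both glued faces → V=11, E=19, F=10.
Attach an octagonal prism (V=16, E=24, F=10) along a 4-gon: merge 4 vertices and 4 edges, delete both glued faces → V=23, E=39, F=18.
Attach a nonagonal antiprism (V=18, E=36, F=20) along a 3-gon: merge 3 vertices and 3 edges, delete both glued faces → V=38, E=72, F=36.
Check: V − E + F = 38 − 72 + 36 = 2.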